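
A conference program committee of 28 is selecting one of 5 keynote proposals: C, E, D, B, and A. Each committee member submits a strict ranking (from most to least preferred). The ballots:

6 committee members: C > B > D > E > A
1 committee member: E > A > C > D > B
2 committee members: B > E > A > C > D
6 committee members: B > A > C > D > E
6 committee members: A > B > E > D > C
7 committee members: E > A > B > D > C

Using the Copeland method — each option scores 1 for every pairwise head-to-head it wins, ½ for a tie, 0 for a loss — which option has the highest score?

B

C: beats D; loses to E, B, and A → score 1.
E: beats C, D, and A; loses to B → score 3.
D: loses to C, E, B, and A → score 0.
B: beats C, E, and D; ties A → score 3.5.
A: beats C and D; ties B; loses to E → score 2.5.
B has the best pairwise record.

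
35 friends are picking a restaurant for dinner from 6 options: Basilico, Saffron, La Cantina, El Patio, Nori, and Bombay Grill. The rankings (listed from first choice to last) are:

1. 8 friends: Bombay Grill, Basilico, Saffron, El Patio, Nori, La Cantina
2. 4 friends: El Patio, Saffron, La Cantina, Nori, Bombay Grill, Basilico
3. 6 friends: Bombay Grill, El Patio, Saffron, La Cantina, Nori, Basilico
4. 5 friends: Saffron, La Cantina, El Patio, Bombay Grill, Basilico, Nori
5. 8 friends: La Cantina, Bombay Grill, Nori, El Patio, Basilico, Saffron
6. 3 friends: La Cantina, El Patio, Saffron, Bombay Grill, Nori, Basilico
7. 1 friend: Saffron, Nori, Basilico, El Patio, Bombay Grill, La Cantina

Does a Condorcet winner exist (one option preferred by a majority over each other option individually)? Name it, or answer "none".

Checking pairwise contests:
Saffron beats Basilico 19–16.
El Patio beats Saffron 21–14.
Saffron beats La Cantina 24–11.
Bombay Grill beats El Patio 22–13.
Saffron beats Nori 27–8.
La Cantina beats Bombay Grill 20–15.
Every option loses at least one head-to-head, so there is no Condorcet winner.

none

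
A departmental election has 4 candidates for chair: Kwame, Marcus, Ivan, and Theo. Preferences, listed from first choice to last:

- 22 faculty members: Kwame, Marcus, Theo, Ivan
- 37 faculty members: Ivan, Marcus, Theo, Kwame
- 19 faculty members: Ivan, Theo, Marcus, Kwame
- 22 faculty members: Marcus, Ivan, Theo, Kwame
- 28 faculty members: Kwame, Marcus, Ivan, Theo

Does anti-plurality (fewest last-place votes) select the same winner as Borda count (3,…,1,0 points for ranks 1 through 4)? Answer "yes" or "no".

Anti-plurality — last-place votes: Kwame 78, Marcus 0, Ivan 22, Theo 28. Winner: Marcus.
Borda — scores: Kwame 150, Marcus 259, Ivan 240, Theo 119. Winner: Marcus.
The two methods agree.

yes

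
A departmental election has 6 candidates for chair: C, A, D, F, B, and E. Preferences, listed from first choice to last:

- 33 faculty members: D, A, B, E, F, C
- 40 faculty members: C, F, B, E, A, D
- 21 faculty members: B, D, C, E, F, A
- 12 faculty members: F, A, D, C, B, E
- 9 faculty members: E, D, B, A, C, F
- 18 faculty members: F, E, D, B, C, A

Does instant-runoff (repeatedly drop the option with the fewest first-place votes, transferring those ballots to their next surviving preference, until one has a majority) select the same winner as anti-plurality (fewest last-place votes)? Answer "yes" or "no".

Instant-runoff — R1 C 40, A 0, D 33, F 30, B 21, E 9 (A out); R2 C 40, D 33, F 30, B 21, E 9 (E out); R3 C 40, D 42, F 30, B 21 (B out); R4 C 40, D 63, F 30 (F out); R5 C 40, D 93 (D winner). Winner: D.
Anti-plurality — last-place votes: C 33, A 39, D 40, F 9, B 0, E 12. Winner: B.
The two methods disagree.

no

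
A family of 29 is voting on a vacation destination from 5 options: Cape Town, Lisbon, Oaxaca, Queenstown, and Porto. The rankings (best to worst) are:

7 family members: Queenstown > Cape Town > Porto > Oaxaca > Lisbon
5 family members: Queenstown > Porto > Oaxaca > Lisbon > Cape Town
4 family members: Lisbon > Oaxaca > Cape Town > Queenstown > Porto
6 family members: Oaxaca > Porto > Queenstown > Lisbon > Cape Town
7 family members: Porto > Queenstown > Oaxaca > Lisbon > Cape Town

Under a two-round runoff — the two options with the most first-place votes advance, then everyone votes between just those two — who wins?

Round 1 first-place votes: Cape Town 0, Lisbon 4, Oaxaca 6, Queenstown 12, Porto 7.
Queenstown and Porto advance.
Runoff: Queenstown is preferred to Porto by 16 voters; Porto by 13.
Queenstown wins the runoff.

Queenstown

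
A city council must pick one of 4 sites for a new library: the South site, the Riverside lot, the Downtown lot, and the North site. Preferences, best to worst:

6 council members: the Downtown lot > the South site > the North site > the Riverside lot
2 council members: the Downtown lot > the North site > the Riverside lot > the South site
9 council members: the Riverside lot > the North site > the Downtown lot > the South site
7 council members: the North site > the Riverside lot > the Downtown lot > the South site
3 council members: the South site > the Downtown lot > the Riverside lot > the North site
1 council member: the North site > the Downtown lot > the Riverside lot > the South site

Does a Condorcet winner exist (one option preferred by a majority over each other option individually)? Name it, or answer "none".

the North site vs the South site: 19–9 for the North site.
the North site vs the Riverside lot: 16–12 for the North site.
the North site vs the Downtown lot: 17–11 for the North site.
the North site beats every other option head-to-head.

the North site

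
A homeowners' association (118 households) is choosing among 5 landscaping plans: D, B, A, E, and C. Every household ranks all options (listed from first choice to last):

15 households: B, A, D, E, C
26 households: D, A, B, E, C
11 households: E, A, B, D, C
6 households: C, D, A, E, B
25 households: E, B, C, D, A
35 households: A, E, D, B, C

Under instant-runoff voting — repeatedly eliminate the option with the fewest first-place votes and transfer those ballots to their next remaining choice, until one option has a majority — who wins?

Round 1: D 26, B 15, A 35, E 36, C 6. Eliminate C.
Round 2: D 32, B 15, A 35, E 36. Eliminate B.
Round 3: D 32, A 50, E 36. Eliminate D.
Round 4: A 82, E 36. A has a majority.

A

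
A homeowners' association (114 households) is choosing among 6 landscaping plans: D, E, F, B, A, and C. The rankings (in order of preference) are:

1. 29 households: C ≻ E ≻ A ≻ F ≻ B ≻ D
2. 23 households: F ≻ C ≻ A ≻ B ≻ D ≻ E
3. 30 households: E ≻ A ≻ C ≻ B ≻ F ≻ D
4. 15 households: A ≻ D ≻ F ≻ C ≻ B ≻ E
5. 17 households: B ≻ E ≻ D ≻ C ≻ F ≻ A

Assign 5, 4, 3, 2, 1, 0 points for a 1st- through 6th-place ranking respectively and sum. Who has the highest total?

D: 29·0 + 23·1 + 30·0 + 15·4 + 17·3 = 134
E: 29·4 + 23·0 + 30·5 + 15·0 + 17·4 = 334
F: 29·2 + 23·5 + 30·1 + 15·3 + 17·1 = 265
B: 29·1 + 23·2 + 30·2 + 15·1 + 17·5 = 235
A: 29·3 + 23·3 + 30·4 + 15·5 + 17·0 = 351
C: 29·5 + 23·4 + 30·3 + 15·2 + 17·2 = 391
C has the highest Borda score (391).

C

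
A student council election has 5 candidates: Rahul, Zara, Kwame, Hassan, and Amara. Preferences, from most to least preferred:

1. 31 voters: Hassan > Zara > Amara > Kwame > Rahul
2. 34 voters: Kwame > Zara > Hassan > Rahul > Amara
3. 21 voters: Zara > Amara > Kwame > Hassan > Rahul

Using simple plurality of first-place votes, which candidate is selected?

First-place votes: Rahul 0, Zara 21, Kwame 34, Hassan 31, Amara 0.
Kwame has the most first-place votes.

Kwame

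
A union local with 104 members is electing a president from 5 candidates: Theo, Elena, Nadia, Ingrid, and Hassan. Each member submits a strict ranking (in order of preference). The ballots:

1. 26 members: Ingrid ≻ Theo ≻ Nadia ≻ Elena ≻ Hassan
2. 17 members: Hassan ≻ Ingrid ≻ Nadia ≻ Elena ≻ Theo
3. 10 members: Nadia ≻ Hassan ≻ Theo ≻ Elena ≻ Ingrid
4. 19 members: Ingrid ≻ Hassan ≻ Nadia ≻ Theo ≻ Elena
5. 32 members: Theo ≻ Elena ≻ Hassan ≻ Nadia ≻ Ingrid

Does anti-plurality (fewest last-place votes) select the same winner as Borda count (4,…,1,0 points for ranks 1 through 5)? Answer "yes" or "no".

no

Anti-plurality — last-place votes: Theo 17, Elena 19, Nadia 0, Ingrid 42, Hassan 26. Winner: Nadia.
Borda — scores: Theo 245, Elena 149, Nadia 196, Ingrid 231, Hassan 219. Winner: Theo.
The two methods disagree.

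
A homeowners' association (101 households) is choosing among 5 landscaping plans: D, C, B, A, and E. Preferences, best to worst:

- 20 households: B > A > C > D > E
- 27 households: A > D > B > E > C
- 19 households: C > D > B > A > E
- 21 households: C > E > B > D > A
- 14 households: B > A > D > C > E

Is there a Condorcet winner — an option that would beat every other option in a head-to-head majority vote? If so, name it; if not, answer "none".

B vs D: 55–46 for B.
B vs C: 61–40 for B.
B vs A: 74–27 for B.
B vs E: 80–21 for B.
B beats every other option head-to-head.

B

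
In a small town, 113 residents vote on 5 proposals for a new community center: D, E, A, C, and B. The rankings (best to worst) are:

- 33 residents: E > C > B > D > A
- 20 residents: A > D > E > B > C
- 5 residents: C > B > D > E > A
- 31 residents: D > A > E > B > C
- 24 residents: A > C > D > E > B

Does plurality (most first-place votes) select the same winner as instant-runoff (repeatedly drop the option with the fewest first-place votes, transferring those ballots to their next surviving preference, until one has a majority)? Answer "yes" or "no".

no

Plurality — first-place votes: D 31, E 33, A 44, C 5, B 0. Winner: A.
Instant-runoff — R1 D 31, E 33, A 44, C 5, B 0 (B out); R2 D 31, E 33, A 44, C 5 (C out); R3 D 36, E 33, A 44 (E out); R4 D 69, A 44 (D winner). Winner: D.
The two methods disagree.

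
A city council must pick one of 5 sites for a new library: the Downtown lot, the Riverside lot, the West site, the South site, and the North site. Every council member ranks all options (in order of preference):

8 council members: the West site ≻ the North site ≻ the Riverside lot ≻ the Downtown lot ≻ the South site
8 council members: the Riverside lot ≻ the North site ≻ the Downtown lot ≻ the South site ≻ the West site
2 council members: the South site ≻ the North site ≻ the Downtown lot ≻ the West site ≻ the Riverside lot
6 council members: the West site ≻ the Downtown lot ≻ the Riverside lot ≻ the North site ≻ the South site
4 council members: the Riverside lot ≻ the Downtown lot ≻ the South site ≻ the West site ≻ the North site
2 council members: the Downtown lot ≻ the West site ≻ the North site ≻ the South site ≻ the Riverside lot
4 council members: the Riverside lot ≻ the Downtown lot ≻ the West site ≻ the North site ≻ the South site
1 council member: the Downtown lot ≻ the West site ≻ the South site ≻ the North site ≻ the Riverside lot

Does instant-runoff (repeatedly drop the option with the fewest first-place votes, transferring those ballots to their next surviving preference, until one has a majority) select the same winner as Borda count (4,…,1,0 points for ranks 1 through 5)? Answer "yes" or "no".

Instant-runoff — R1 the Downtown lot 3, the Riverside lot 16, the West site 14, the South site 2, the North site 0 (the North site out); R2 the Downtown lot 3, the Riverside lot 16, the West site 14, the South site 2 (the South site out); R3 the Downtown lot 5, the Riverside lot 16, the West site 14 (the Downtown lot out); R4 the Riverside lot 16, the West site 19 (the West site winner). Winner: the West site.
Borda — scores: the Downtown lot 82, the Riverside lot 92, the West site 79, the South site 28, the North site 69. Winner: the Riverside lot.
The two methods disagree.

no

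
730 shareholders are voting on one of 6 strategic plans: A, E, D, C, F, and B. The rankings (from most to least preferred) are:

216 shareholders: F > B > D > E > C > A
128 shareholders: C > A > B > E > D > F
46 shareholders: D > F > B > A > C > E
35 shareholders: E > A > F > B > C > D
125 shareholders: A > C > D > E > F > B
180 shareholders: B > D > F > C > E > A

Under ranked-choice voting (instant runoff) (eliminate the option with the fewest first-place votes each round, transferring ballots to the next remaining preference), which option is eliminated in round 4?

Round 1: A 125, E 35, D 46, C 128, F 216, B 180. Eliminate E.
Round 2: A 160, D 46, C 128, F 216, B 180. Eliminate D.
Round 3: A 160, C 128, F 262, B 180. Eliminate C.
Round 4: A 288, F 262, B 180. Eliminate B.

B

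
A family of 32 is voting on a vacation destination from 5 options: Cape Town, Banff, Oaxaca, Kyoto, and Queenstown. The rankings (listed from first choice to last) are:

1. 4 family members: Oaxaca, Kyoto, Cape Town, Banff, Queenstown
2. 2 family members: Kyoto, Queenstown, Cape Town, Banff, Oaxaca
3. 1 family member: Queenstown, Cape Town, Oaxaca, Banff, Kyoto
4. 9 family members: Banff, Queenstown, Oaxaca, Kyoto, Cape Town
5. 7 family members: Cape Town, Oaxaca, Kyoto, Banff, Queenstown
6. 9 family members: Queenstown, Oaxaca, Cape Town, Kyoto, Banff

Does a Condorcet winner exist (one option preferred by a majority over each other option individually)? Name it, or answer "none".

Checking pairwise contests:
Oaxaca beats Cape Town 22–10.
Cape Town beats Banff 23–9.
Queenstown beats Oaxaca 21–11.
Cape Town beats Kyoto 17–15.
Banff beats Queenstown 20–12.
Every option loses at least one head-to-head, so there is no Condorcet winner.

none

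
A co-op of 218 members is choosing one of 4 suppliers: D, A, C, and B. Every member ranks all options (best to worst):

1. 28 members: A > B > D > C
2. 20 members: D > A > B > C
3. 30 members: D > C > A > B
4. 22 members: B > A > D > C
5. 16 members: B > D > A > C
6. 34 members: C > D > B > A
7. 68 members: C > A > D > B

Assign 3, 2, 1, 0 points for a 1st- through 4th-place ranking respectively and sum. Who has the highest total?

D

D: 28·1 + 20·3 + 30·3 + 22·1 + 16·2 + 34·2 + 68·1 = 368
A: 28·3 + 20·2 + 30·1 + 22·2 + 16·1 + 34·0 + 68·2 = 350
C: 28·0 + 20·0 + 30·2 + 22·0 + 16·0 + 34·3 + 68·3 = 366
B: 28·2 + 20·1 + 30·0 + 22·3 + 16·3 + 34·1 + 68·0 = 224
D has the highest Borda score (368).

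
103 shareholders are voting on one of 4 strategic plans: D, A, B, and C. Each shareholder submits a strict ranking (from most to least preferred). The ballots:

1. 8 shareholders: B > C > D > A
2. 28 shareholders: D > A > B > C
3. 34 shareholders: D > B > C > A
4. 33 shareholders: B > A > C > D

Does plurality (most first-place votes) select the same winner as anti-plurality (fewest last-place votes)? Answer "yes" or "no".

no

Plurality — first-place votes: D 62, A 0, B 41, C 0. Winner: D.
Anti-plurality — last-place votes: D 33, A 42, B 0, C 28. Winner: B.
The two methods disagree.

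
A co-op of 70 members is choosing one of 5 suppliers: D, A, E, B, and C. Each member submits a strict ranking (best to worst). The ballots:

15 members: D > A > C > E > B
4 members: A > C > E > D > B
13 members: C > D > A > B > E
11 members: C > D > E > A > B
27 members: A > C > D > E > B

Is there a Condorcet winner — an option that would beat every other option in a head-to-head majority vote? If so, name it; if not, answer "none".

none

Checking pairwise contests:
C beats D 55–15.
D beats A 39–31.
D beats E 66–4.
D beats B 70–0.
A beats C 46–24.
Every option loses at least one head-to-head, so there is no Condorcet winner.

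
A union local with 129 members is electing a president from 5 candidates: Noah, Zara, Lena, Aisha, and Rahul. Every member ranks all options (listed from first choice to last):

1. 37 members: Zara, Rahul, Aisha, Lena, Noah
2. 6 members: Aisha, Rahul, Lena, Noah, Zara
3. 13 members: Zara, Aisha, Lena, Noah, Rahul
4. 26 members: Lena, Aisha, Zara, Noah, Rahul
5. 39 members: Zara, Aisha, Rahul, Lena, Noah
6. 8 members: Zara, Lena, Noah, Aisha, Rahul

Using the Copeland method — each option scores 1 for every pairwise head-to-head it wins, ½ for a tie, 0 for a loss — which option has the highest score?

Noah: loses to Zara, Lena, Aisha, and Rahul → score 0.
Zara: beats Noah, Lena, Aisha, and Rahul → score 4.
Lena: beats Noah; loses to Zara, Aisha, and Rahul → score 1.
Aisha: beats Noah, Lena, and Rahul; loses to Zara → score 3.
Rahul: beats Noah and Lena; loses to Zara and Aisha → score 2.
Zara has the best pairwise record.

Zara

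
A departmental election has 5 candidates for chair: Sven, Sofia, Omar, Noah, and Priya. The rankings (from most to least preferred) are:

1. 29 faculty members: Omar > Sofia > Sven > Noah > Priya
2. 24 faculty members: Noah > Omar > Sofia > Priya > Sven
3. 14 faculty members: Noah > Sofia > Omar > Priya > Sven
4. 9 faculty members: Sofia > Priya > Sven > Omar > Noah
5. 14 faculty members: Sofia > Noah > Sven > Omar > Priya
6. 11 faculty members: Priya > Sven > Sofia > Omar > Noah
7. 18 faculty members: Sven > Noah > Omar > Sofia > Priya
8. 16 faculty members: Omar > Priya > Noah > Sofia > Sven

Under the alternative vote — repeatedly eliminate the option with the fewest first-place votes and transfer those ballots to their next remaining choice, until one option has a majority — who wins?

Round 1: Sven 18, Sofia 23, Omar 45, Noah 38, Priya 11. Eliminate Priya.
Round 2: Sven 29, Sofia 23, Omar 45, Noah 38. Eliminate Sofia.
Round 3: Sven 38, Omar 45, Noah 52. Eliminate Sven.
Round 4: Omar 65, Noah 70. Noah has a majority.

Noah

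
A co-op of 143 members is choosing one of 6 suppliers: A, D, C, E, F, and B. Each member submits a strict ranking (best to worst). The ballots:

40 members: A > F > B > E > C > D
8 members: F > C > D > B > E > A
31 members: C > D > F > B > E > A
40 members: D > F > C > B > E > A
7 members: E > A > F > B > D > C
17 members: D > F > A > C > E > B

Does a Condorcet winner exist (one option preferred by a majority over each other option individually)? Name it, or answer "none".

Checking pairwise contests:
D beats A 96–47.
C beats D 79–64.
F beats C 112–31.
D beats E 96–47.
D beats F 88–55.
D beats B 96–47.
Every option loses at least one head-to-head, so there is no Condorcet winner.

none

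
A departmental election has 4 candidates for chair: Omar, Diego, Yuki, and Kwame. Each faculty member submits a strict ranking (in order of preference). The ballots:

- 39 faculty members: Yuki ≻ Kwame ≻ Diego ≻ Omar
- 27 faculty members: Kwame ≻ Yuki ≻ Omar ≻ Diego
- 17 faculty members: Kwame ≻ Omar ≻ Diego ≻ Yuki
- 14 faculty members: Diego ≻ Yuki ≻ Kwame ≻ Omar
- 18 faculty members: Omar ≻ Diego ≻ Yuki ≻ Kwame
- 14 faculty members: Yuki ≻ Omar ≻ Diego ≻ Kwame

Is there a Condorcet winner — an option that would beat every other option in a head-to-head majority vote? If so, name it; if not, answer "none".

Yuki

Yuki vs Omar: 94–35 for Yuki.
Yuki vs Diego: 80–49 for Yuki.
Yuki vs Kwame: 85–44 for Yuki.
Yuki beats every other option head-to-head.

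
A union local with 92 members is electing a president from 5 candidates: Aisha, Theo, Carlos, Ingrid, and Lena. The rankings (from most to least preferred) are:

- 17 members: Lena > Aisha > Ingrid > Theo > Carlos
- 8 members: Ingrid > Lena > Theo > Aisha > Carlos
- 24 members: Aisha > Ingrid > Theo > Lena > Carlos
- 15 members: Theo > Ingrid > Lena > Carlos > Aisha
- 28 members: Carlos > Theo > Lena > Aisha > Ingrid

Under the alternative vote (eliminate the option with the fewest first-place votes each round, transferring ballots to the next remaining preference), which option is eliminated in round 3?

Aisha

Round 1: Aisha 24, Theo 15, Carlos 28, Ingrid 8, Lena 17. Eliminate Ingrid.
Round 2: Aisha 24, Theo 15, Carlos 28, Lena 25. Eliminate Theo.
Round 3: Aisha 24, Carlos 28, Lena 40. Eliminate Aisha.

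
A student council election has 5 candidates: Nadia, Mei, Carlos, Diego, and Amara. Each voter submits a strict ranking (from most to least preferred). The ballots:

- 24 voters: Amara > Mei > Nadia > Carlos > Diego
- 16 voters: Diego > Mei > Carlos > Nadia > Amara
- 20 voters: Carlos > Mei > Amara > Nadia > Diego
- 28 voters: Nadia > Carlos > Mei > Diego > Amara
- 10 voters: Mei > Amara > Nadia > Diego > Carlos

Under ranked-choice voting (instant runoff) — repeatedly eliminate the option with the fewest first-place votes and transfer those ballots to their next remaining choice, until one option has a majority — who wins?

Round 1: Nadia 28, Mei 10, Carlos 20, Diego 16, Amara 24. Eliminate Mei.
Round 2: Nadia 28, Carlos 20, Diego 16, Amara 34. Eliminate Diego.
Round 3: Nadia 28, Carlos 36, Amara 34. Eliminate Nadia.
Round 4: Carlos 64, Amara 34. Carlos has a majority.

Carlos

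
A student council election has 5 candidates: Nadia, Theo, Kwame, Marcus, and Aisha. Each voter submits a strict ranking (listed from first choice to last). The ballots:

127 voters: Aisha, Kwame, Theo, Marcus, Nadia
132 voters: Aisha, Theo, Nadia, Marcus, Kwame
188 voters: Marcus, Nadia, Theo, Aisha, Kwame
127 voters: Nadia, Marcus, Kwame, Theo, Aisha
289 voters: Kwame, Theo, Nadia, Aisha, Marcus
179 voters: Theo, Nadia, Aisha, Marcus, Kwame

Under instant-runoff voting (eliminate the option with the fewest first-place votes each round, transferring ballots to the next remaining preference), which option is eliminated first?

Nadia

Round 1: Nadia 127, Theo 179, Kwame 289, Marcus 188, Aisha 259. Eliminate Nadia.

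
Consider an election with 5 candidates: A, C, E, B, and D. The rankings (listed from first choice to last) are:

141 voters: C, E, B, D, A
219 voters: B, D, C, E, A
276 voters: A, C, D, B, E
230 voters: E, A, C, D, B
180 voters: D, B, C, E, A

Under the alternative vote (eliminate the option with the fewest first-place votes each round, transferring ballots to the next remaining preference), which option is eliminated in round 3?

Round 1: A 276, C 141, E 230, B 219, D 180. Eliminate C.
Round 2: A 276, E 371, B 219, D 180. Eliminate D.
Round 3: A 276, E 371, B 399. Eliminate A.

A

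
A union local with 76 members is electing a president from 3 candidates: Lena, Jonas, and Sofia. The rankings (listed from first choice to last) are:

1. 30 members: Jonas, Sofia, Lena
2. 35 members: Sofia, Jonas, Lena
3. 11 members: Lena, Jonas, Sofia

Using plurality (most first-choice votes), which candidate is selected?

Sofia

First-place votes: Lena 11, Jonas 30, Sofia 35.
Sofia has the most first-place votes.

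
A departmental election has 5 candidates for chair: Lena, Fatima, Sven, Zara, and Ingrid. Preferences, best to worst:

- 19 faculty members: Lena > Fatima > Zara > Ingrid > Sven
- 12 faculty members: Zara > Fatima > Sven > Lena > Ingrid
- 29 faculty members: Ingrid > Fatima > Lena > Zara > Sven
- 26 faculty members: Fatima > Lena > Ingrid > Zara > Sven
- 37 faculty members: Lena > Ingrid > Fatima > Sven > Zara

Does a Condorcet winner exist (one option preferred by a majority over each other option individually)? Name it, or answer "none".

none

Checking pairwise contests:
Fatima beats Lena 67–56.
Ingrid beats Fatima 66–57.
Lena beats Sven 111–12.
Lena beats Zara 111–12.
Lena beats Ingrid 94–29.
Every option loses at least one head-to-head, so there is no Condorcet winner.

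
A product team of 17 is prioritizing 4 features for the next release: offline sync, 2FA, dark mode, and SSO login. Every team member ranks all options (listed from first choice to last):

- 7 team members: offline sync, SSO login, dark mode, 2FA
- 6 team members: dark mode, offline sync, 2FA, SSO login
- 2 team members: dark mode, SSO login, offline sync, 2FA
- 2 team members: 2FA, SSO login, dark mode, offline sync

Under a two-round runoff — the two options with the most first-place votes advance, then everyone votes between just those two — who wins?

Round 1 first-place votes: offline sync 7, 2FA 2, dark mode 8, SSO login 0.
dark mode and offline sync advance.
Runoff: dark mode is preferred to offline sync by 10 voters; offline sync by 7.
dark mode wins the runoff.

dark mode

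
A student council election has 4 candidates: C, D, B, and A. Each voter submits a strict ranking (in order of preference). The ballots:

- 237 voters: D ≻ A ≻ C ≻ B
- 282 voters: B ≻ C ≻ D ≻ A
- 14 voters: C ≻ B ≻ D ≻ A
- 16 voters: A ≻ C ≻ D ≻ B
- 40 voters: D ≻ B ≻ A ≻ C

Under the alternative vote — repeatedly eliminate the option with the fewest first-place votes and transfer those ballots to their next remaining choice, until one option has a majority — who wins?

Round 1: C 14, D 277, B 282, A 16. Eliminate C.
Round 2: D 277, B 296, A 16. B has a majority.

B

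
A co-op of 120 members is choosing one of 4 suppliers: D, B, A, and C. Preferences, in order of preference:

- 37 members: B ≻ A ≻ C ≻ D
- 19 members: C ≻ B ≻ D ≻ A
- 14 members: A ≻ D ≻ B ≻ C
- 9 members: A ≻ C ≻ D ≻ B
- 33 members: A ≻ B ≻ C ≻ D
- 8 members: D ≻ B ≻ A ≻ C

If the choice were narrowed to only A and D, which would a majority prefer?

A

Voters preferring A to D: 93; preferring D to A: 27.
A wins the head-to-head.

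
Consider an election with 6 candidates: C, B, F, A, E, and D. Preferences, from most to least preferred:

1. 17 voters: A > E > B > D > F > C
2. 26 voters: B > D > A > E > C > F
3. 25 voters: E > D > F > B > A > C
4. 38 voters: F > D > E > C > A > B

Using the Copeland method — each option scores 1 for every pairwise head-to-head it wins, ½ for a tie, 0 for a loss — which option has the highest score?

D

C: loses to B, F, A, E, and D → score 0.
B: beats C; loses to F, A, E, and D → score 1.
F: beats C, B, and A; loses to E and D → score 3.
A: beats C and B; loses to F, E, and D → score 2.
E: beats C, B, F, and A; loses to D → score 4.
D: beats C, B, F, A, and E → score 5.
D has the best pairwise record.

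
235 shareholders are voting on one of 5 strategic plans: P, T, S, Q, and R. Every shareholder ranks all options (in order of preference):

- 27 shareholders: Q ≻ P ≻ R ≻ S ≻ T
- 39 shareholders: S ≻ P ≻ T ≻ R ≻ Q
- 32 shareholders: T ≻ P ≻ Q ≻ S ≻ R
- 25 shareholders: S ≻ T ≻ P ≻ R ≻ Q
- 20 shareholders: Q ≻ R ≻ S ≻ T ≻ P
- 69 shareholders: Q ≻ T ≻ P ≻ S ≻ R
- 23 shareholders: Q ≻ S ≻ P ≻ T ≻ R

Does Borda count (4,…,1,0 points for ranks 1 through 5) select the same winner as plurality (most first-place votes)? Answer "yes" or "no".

yes

Borda — scores: P 528, T 531, S 493, Q 620, R 178. Winner: Q.
Plurality — first-place votes: P 0, T 32, S 64, Q 139, R 0. Winner: Q.
The two methods agree.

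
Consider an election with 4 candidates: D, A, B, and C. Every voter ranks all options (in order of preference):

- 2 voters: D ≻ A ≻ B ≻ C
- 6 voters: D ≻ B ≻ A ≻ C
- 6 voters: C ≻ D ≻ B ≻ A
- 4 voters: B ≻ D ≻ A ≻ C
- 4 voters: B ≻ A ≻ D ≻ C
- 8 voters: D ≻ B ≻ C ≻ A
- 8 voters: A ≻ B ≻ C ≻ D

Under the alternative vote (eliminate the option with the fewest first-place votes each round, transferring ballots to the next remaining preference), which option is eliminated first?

Round 1: D 16, A 8, B 8, C 6. Eliminate C.

C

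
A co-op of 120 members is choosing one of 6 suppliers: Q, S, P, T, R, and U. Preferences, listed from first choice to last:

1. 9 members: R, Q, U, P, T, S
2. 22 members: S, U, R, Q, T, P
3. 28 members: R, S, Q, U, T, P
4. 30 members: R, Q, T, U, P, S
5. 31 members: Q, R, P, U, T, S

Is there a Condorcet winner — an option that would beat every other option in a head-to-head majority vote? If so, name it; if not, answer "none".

R

R vs Q: 89–31 for R.
R vs S: 98–22 for R.
R vs P: 120–0 for R.
R vs T: 120–0 for R.
R vs U: 98–22 for R.
R beats every other option head-to-head.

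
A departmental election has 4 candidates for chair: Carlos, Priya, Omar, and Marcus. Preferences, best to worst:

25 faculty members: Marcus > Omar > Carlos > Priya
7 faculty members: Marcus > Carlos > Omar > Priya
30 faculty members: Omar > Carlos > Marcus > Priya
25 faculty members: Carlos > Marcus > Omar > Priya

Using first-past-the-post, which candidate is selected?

Marcus

First-place votes: Carlos 25, Priya 0, Omar 30, Marcus 32.
Marcus has the most first-place votes.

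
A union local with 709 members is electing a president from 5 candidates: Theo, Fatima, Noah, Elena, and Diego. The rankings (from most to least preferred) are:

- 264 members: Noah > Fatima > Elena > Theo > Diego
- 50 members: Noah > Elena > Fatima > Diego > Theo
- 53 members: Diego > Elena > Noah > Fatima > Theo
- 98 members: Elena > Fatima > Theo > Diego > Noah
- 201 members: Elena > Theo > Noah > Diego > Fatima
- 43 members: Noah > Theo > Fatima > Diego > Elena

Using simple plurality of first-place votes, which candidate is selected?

Noah

First-place votes: Theo 0, Fatima 0, Noah 357, Elena 299, Diego 53.
Noah has the most first-place votes.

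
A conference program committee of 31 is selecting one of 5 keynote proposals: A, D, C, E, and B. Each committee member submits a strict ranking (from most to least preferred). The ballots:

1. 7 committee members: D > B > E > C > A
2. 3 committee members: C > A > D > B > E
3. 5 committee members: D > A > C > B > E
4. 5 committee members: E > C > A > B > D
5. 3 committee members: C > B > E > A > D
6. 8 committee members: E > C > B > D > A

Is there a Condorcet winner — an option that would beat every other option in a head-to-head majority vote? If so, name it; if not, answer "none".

Checking pairwise contests:
D beats A 20–11.
C beats D 19–12.
E beats C 20–11.
B beats E 18–13.
C beats B 24–7.
Every option loses at least one head-to-head, so there is no Condorcet winner.

none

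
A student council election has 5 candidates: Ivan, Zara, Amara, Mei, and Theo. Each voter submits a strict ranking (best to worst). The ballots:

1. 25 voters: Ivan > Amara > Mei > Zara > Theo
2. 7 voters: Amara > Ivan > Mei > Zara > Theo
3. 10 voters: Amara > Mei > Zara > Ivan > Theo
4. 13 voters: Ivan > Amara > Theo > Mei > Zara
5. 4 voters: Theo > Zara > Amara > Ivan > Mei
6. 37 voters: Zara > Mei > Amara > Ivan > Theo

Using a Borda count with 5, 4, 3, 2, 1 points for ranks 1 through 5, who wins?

Ivan: 25·5 + 7·4 + 10·2 + 13·5 + 4·2 + 37·2 = 320
Zara: 25·2 + 7·2 + 10·3 + 13·1 + 4·4 + 37·5 = 308
Amara: 25·4 + 7·5 + 10·5 + 13·4 + 4·3 + 37·3 = 360
Mei: 25·3 + 7·3 + 10·4 + 13·2 + 4·1 + 37·4 = 314
Theo: 25·1 + 7·1 + 10·1 + 13·3 + 4·5 + 37·1 = 138
Amara has the highest Borda score (360).

Amara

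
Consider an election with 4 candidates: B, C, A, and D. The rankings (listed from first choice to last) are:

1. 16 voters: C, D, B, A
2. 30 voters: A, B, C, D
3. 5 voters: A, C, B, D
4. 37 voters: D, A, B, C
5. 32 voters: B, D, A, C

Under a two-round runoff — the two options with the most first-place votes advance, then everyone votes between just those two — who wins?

D

Round 1 first-place votes: B 32, C 16, A 35, D 37.
D and A advance.
Runoff: D is preferred to A by 85 voters; A by 35.
D wins the runoff.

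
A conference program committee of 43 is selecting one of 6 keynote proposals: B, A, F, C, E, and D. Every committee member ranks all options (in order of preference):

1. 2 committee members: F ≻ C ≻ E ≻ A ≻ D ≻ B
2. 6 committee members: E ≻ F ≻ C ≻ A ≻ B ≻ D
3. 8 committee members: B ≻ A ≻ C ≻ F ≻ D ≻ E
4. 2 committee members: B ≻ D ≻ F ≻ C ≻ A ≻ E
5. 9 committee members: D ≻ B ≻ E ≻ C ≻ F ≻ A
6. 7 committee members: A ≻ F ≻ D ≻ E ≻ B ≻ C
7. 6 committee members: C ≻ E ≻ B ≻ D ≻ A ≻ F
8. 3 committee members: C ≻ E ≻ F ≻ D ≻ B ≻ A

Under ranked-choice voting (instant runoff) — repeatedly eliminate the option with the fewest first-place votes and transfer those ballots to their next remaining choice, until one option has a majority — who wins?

C

Round 1: B 10, A 7, F 2, C 9, E 6, D 9. Eliminate F.
Round 2: B 10, A 7, C 11, E 6, D 9. Eliminate E.
Round 3: B 10, A 7, C 17, D 9. Eliminate A.
Round 4: B 10, C 17, D 16. Eliminate B.
Round 5: C 25, D 18. C has a majority.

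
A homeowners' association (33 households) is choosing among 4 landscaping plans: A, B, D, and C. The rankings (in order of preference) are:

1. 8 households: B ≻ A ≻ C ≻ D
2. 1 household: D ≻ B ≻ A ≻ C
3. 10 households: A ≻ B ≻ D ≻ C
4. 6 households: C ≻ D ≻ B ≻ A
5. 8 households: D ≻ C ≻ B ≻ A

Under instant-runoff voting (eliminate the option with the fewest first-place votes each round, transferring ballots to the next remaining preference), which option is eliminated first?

Round 1: A 10, B 8, D 9, C 6. Eliminate C.

C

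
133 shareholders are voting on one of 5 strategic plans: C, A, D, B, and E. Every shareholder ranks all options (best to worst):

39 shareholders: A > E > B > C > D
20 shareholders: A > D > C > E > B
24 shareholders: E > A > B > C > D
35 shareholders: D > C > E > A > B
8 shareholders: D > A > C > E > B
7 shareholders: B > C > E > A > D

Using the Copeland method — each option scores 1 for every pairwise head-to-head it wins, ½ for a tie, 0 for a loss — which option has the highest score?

C: beats D and E; loses to A and B → score 2.
A: beats C, D, B, and E → score 4.
D: loses to C, A, B, and E → score 0.
B: beats C and D; loses to A and E → score 2.
E: beats D and B; loses to C and A → score 2.
A has the best pairwise record.

A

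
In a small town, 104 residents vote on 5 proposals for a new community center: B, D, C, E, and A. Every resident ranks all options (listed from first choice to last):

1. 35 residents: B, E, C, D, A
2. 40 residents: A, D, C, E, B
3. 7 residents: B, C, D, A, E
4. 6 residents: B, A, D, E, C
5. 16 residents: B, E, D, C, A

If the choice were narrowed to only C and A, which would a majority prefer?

C

Voters preferring C to A: 58; preferring A to C: 46.
C wins the head-to-head.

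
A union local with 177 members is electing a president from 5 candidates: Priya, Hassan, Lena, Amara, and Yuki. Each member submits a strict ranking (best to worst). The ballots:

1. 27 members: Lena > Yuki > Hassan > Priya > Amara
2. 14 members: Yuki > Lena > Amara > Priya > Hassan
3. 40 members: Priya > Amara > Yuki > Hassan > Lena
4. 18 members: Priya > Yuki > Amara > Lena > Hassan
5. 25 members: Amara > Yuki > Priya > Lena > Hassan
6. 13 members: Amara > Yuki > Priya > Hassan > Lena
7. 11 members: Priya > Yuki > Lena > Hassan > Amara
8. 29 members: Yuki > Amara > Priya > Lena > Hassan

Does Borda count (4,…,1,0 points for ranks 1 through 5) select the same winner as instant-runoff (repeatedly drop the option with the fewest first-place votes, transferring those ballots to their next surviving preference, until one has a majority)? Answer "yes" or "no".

yes

Borda — scores: Priya 451, Hassan 118, Lena 244, Amara 423, Yuki 534. Winner: Yuki.
Instant-runoff — R1 Priya 69, Hassan 0, Lena 27, Amara 38, Yuki 43 (Hassan out); R2 Priya 69, Lena 27, Amara 38, Yuki 43 (Lena out); R3 Priya 69, Amara 38, Yuki 70 (Amara out); R4 Priya 69, Yuki 108 (Yuki winner). Winner: Yuki.
The two methods agree.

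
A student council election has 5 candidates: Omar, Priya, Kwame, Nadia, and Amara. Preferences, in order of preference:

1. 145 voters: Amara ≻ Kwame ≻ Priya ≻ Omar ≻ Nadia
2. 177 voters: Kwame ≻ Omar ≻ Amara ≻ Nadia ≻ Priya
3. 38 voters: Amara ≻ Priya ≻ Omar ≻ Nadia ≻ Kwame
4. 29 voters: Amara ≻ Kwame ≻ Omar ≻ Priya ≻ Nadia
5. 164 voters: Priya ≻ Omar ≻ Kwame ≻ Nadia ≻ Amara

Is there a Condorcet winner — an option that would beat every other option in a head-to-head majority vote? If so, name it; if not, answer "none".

Kwame

Kwame vs Omar: 351–202 for Kwame.
Kwame vs Priya: 351–202 for Kwame.
Kwame vs Nadia: 515–38 for Kwame.
Kwame vs Amara: 341–212 for Kwame.
Kwame beats every other option head-to-head.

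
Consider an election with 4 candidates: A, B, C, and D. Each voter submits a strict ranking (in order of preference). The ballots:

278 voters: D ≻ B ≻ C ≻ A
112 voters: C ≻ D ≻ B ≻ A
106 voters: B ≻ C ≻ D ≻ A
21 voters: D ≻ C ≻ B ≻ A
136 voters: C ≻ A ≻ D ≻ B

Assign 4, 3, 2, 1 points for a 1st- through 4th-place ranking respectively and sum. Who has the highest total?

D

A: 278·1 + 112·1 + 106·1 + 21·1 + 136·3 = 925
B: 278·3 + 112·2 + 106·4 + 21·2 + 136·1 = 1660
C: 278·2 + 112·4 + 106·3 + 21·3 + 136·4 = 1929
D: 278·4 + 112·3 + 106·2 + 21·4 + 136·2 = 2016
D has the highest Borda score (2016).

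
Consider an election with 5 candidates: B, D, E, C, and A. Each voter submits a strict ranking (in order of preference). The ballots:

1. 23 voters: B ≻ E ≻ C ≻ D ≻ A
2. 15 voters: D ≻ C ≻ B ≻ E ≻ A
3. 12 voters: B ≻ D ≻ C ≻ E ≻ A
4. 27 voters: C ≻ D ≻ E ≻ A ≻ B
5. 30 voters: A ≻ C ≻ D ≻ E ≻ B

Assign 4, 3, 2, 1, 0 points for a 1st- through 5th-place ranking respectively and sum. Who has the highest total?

B: 23·4 + 15·2 + 12·4 + 27·0 + 30·0 = 170
D: 23·1 + 15·4 + 12·3 + 27·3 + 30·2 = 260
E: 23·3 + 15·1 + 12·1 + 27·2 + 30·1 = 180
C: 23·2 + 15·3 + 12·2 + 27·4 + 30·3 = 313
A: 23·0 + 15·0 + 12·0 + 27·1 + 30·4 = 147
C has the highest Borda score (313).

C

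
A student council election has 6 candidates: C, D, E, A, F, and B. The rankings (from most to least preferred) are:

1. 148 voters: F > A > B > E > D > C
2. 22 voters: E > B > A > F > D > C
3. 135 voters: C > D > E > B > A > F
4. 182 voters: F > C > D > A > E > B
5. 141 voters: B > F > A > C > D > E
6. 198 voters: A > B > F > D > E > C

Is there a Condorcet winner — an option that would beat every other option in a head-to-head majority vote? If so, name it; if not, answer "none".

none

Checking pairwise contests:
A beats C 509–317.
C beats D 458–368.
C beats E 458–368.
F beats A 471–355.
B beats F 496–330.
A beats B 528–298.
Every option loses at least one head-to-head, so there is no Condorcet winner.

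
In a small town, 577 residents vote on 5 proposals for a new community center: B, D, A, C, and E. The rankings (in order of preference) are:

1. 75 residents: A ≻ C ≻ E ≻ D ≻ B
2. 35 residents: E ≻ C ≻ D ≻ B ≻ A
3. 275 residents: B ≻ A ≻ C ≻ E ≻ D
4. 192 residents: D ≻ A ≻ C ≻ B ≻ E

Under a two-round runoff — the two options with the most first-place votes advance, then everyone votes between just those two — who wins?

Round 1 first-place votes: B 275, D 192, A 75, C 0, E 35.
B and D advance.
Runoff: B is preferred to D by 275 voters; D by 302.
D wins the runoff.

D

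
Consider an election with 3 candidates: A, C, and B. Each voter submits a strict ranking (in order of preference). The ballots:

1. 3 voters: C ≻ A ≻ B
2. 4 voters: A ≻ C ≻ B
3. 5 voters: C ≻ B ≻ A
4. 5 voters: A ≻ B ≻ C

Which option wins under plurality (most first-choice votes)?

A

First-place votes: A 9, C 8, B 0.
A has the most first-place votes.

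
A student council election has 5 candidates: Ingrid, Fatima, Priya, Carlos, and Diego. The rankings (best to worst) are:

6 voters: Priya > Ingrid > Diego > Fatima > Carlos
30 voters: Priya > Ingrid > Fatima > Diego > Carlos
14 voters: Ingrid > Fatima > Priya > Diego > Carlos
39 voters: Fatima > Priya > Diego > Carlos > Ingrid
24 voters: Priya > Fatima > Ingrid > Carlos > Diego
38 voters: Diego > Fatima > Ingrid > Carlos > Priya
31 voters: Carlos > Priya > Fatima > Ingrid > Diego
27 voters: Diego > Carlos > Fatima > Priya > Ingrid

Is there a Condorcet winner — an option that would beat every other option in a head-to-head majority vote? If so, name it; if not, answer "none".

Fatima

Fatima vs Ingrid: 159–50 for Fatima.
Fatima vs Priya: 118–91 for Fatima.
Fatima vs Carlos: 151–58 for Fatima.
Fatima vs Diego: 138–71 for Fatima.
Fatima beats every other option head-to-head.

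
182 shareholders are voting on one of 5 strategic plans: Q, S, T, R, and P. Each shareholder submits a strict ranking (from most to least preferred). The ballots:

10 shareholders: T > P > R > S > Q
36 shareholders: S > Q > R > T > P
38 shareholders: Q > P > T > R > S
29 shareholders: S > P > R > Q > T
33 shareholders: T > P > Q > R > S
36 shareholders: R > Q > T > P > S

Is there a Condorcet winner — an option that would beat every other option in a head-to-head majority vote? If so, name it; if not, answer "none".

Q vs S: 107–75 for Q.
Q vs T: 139–43 for Q.
Q vs R: 107–75 for Q.
Q vs P: 110–72 for Q.
Q beats every other option head-to-head.

Q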